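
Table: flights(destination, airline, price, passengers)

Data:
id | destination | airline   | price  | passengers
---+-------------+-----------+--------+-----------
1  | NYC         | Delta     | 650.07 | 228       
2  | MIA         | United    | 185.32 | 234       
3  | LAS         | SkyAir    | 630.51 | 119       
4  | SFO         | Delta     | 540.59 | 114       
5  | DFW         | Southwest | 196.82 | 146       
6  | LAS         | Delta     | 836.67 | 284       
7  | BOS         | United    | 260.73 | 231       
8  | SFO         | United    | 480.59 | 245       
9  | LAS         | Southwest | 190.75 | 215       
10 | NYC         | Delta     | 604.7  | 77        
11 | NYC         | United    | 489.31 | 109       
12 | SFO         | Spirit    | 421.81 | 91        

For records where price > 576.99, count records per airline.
SELECT airline, COUNT(*)
FROM flights
WHERE price > 576.99
GROUP BY airline

Note: WHERE filters rows before grouping.

Result:
  Delta: 3
  SkyAir: 1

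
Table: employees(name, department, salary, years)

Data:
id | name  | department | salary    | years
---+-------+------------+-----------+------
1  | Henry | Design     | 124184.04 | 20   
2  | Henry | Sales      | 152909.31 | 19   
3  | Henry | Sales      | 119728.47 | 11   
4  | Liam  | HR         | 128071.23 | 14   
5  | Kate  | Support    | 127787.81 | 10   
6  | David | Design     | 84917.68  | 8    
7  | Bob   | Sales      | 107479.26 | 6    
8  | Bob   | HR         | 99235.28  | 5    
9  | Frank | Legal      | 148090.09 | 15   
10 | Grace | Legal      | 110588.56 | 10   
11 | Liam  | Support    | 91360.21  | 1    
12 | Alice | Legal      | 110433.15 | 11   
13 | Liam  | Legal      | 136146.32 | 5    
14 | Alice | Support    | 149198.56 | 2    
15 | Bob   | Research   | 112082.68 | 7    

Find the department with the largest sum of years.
SELECT department, SUM(years) as val
FROM employees
GROUP BY department
ORDER BY val DESC
LIMIT 1

Result: Legal with sum(years) = 41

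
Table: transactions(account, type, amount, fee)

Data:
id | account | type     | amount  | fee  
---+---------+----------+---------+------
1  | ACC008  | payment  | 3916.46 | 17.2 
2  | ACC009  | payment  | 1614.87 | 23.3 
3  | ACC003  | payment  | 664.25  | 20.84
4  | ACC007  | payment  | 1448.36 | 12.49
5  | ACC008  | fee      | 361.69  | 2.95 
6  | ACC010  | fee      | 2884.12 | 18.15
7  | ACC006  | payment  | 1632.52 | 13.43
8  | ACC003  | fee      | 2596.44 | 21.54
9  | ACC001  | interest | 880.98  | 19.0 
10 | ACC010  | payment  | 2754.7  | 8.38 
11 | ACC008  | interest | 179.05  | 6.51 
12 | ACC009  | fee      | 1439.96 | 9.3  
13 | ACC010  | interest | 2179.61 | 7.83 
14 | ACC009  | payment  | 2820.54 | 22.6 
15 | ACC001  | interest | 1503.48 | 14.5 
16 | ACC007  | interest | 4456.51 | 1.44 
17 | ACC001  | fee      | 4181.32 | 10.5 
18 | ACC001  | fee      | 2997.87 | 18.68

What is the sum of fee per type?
SELECT type, SUM(fee) as result
FROM transactions
GROUP BY type

Result:
  fee: 81.12
  interest: 49.28
  payment: 118.24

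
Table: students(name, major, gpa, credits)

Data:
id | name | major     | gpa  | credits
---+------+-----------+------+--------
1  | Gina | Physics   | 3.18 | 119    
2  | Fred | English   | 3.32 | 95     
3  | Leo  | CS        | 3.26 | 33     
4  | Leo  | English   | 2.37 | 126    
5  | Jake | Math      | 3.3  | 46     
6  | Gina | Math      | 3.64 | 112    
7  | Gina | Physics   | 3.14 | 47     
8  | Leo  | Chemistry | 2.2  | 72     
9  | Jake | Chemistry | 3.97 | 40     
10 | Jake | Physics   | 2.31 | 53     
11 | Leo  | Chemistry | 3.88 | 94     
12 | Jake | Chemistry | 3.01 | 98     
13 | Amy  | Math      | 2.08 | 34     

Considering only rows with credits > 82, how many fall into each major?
SELECT major, COUNT(*)
FROM students
WHERE credits > 82
GROUP BY major

Note: WHERE filters rows before grouping.

Result:
  Chemistry: 2
  English: 2
  Math: 1
  Physics: 1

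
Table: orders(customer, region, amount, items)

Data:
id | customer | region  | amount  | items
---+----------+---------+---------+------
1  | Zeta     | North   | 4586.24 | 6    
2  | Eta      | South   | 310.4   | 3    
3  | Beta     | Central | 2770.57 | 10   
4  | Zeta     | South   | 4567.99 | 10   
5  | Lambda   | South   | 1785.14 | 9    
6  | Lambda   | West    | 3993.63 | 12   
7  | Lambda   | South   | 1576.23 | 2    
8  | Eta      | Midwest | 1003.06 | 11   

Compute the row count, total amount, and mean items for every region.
SELECT region,
       COUNT(*) as cnt,
       SUM(amount) as total_amount,
       AVG(items) as avg_items
FROM orders
GROUP BY region

Result:
  Central: 1 records, 2770.57 total amount, 10.00 avg items
  Midwest: 1 records, 1003.06 total amount, 11.00 avg items
  North: 1 records, 4586.24 total amount, 6.00 avg items
  South: 4 records, 8239.76 total amount, 6.00 avg items
  West: 1 records, 3993.63 total amount, 12.00 avg items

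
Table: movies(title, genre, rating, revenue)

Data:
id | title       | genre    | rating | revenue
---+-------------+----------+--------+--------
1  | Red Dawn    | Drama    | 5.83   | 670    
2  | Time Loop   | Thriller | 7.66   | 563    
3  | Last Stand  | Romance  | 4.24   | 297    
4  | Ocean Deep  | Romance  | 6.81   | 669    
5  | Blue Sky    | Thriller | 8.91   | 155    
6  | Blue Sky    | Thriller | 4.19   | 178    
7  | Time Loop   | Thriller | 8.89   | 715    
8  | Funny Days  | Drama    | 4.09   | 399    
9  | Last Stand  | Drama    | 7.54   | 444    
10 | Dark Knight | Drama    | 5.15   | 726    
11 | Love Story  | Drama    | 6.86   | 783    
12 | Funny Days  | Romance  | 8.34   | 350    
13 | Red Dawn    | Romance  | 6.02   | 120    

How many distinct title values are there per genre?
SELECT genre, COUNT(DISTINCT title)
FROM movies
GROUP BY genre

Result:
  Drama: 5 distinct
  Romance: 4 distinct
  Thriller: 2 distinct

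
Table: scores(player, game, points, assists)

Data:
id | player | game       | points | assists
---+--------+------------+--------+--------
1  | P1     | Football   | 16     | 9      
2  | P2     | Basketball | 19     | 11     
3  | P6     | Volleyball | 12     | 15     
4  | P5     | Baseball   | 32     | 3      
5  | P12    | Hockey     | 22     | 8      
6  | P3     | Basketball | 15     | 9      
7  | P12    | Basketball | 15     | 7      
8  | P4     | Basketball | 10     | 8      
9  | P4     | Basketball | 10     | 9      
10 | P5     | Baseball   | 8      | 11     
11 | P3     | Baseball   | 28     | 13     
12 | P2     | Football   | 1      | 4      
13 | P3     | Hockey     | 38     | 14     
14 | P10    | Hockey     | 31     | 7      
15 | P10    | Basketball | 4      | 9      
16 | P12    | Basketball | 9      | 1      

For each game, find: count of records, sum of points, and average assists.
SELECT game,
       COUNT(*) as cnt,
       SUM(points) as total_points,
       AVG(assists) as avg_assists
FROM scores
GROUP BY game

Result:
  Baseball: 3 records, 68 total points, 9.00 avg assists
  Basketball: 7 records, 82 total points, 7.71 avg assists
  Football: 2 records, 17 total points, 6.50 avg assists
  Hockey: 3 records, 91 total points, 9.67 avg assists
  Volleyball: 1 records, 12 total points, 15.00 avg assists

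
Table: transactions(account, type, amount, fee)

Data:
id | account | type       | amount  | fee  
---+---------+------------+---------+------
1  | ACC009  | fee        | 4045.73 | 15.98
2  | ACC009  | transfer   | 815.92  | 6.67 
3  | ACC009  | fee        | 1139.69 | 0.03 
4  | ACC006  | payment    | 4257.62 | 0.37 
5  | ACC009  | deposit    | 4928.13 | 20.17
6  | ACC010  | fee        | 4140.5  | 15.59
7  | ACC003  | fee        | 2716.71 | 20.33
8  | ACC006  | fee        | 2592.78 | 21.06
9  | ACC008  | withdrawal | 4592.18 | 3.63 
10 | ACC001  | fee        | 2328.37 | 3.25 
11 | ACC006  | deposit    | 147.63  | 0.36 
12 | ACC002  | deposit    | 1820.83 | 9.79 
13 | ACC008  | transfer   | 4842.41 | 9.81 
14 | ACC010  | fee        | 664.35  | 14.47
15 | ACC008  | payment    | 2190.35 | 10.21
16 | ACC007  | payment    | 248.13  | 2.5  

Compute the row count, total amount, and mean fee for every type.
SELECT type,
       COUNT(*) as cnt,
       SUM(amount) as total_amount,
       AVG(fee) as avg_fee
FROM transactions
GROUP BY type

Result:
  deposit: 3 records, 6896.59 total amount, 10.11 avg fee
  fee: 7 records, 17628.13 total amount, 12.96 avg fee
  payment: 3 records, 6696.10 total amount, 4.36 avg fee
  transfer: 2 records, 5658.33 total amount, 8.24 avg fee
  withdrawal: 1 records, 4592.18 total amount, 3.63 avg fee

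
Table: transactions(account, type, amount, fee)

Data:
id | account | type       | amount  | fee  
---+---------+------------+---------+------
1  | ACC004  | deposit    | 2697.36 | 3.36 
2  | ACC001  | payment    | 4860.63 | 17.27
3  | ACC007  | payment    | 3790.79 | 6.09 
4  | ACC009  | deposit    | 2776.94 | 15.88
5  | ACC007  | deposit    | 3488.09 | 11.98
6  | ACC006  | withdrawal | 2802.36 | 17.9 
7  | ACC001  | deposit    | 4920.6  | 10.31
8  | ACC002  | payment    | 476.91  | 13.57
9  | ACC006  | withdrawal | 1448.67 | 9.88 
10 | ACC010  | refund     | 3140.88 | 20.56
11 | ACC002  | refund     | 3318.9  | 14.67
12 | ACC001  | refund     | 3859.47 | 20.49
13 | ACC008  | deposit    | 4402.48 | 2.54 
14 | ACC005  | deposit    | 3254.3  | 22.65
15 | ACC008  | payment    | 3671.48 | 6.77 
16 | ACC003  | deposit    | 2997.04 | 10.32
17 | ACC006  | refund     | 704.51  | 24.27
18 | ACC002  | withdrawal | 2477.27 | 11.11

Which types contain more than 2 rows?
SELECT type, COUNT(*) as cnt
FROM transactions
GROUP BY type
HAVING COUNT(*) > 2

Result:
  deposit: 7
  payment: 4
  refund: 4
  withdrawal: 3

Note: HAVING filters groups after aggregation, WHERE filters rows before.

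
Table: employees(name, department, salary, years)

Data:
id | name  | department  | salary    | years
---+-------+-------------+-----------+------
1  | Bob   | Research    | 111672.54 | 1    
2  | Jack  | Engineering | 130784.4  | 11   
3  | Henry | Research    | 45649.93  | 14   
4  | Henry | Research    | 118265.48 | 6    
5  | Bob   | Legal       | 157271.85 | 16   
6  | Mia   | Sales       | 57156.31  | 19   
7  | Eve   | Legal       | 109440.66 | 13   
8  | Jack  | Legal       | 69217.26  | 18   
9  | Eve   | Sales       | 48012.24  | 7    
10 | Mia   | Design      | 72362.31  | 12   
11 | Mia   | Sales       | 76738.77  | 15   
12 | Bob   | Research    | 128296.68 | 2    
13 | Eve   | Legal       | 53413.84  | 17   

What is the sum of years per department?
SELECT department, SUM(years) as result
FROM employees
GROUP BY department

Result:
  Design: 12
  Engineering: 11
  Legal: 64
  Research: 23
  Sales: 41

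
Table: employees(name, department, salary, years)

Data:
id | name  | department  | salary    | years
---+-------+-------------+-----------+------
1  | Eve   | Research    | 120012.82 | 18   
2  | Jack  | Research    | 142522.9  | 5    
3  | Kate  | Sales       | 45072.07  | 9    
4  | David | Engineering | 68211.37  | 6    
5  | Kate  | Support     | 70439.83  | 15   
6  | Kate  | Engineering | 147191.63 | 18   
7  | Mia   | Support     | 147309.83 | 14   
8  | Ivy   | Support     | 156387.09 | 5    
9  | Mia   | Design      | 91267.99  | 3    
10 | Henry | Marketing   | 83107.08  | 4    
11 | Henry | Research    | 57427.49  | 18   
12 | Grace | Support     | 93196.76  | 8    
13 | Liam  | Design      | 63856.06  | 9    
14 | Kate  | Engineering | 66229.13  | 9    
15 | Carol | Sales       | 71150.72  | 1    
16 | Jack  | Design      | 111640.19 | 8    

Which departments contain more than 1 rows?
SELECT department, COUNT(*) as cnt
FROM employees
GROUP BY department
HAVING COUNT(*) > 1

Result:
  Design: 3
  Engineering: 3
  Research: 3
  Sales: 2
  Support: 4

Note: HAVING filters groups after aggregation, WHERE filters rows before.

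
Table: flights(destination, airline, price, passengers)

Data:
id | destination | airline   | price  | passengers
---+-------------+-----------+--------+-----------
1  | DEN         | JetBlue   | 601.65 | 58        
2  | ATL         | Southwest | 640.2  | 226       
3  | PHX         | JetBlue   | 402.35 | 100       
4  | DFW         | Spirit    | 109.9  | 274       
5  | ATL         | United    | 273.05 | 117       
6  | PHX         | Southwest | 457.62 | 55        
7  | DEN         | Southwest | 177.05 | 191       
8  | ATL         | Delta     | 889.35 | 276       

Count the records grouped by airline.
SELECT airline, COUNT(*) as count
FROM flights
GROUP BY airline

Result:
  Delta: 1
  JetBlue: 2
  Southwest: 3
  Spirit: 1
  United: 1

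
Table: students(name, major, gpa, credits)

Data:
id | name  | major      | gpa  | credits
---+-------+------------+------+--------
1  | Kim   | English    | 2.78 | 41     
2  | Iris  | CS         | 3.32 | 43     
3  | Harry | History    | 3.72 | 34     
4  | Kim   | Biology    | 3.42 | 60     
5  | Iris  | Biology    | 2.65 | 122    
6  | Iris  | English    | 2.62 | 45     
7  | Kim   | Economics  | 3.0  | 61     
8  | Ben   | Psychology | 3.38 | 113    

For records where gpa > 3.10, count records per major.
SELECT major, COUNT(*)
FROM students
WHERE gpa > 3.10
GROUP BY major

Note: WHERE filters rows before grouping.

Result:
  Biology: 1
  CS: 1
  History: 1
  Psychology: 1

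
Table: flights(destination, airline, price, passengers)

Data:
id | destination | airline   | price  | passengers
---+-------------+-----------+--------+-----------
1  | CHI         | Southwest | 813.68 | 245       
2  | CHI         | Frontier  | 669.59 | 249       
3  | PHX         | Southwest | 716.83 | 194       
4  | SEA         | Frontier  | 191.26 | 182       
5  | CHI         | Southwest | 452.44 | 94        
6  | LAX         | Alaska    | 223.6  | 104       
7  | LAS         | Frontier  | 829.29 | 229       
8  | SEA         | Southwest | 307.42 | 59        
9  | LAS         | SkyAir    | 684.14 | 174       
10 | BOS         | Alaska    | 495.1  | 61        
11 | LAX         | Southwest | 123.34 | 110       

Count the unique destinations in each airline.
SELECT airline, COUNT(DISTINCT destination)
FROM flights
GROUP BY airline

Result:
  Alaska: 2 distinct
  Frontier: 3 distinct
  SkyAir: 1 distinct
  Southwest: 4 distinct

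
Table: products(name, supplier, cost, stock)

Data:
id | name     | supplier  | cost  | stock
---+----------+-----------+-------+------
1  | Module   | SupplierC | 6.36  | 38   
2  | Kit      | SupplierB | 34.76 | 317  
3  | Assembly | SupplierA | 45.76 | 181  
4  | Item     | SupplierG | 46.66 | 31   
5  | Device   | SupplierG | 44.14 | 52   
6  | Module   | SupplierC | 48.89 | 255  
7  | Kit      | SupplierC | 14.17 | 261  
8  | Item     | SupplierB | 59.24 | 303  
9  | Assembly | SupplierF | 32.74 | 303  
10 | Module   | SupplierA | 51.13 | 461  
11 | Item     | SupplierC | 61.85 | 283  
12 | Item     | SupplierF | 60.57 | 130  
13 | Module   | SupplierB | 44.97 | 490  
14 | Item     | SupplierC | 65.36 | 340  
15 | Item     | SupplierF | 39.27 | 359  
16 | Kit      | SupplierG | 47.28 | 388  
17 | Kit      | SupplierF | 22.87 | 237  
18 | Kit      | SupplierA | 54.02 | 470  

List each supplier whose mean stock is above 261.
SELECT supplier, AVG(stock)
FROM products
GROUP BY supplier
HAVING AVG(stock) > 261

Result:
  SupplierA: avg=370.67
  SupplierB: avg=370.00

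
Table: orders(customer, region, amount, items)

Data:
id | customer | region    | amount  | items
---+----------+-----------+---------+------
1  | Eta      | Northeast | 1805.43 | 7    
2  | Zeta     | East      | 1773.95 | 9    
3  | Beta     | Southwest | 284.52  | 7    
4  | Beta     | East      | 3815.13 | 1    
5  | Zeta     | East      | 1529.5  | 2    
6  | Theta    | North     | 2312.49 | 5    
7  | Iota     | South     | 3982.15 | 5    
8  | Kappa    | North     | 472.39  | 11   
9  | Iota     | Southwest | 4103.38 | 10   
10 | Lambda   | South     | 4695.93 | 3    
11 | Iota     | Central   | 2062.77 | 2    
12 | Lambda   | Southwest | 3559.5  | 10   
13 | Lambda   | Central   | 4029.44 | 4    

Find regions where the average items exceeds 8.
SELECT region, AVG(items)
FROM orders
GROUP BY region
HAVING AVG(items) > 8

Result:
  Southwest: avg=9.00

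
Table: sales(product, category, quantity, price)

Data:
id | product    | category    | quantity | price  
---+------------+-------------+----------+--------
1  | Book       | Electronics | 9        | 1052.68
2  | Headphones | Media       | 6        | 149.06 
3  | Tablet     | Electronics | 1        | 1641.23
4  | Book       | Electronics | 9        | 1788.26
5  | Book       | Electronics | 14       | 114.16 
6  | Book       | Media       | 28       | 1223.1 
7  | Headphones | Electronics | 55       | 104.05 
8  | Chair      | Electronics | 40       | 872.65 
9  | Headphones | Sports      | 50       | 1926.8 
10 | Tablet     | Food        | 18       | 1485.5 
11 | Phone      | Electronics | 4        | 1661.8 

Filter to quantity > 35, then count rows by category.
SELECT category, COUNT(*)
FROM sales
WHERE quantity > 35
GROUP BY category

Note: WHERE filters rows before grouping.

Result:
  Electronics: 2
  Sports: 1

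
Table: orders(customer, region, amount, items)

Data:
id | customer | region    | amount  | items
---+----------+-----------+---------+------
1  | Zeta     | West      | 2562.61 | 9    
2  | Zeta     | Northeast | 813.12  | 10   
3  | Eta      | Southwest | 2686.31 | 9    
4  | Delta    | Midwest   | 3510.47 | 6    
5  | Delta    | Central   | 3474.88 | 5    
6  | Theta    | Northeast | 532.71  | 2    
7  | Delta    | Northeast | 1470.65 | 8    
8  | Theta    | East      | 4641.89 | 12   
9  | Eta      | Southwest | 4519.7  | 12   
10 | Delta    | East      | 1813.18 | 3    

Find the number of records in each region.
SELECT region, COUNT(*) as count
FROM orders
GROUP BY region

Result:
  Central: 1
  East: 2
  Midwest: 1
  Northeast: 3
  Southwest: 2
  West: 1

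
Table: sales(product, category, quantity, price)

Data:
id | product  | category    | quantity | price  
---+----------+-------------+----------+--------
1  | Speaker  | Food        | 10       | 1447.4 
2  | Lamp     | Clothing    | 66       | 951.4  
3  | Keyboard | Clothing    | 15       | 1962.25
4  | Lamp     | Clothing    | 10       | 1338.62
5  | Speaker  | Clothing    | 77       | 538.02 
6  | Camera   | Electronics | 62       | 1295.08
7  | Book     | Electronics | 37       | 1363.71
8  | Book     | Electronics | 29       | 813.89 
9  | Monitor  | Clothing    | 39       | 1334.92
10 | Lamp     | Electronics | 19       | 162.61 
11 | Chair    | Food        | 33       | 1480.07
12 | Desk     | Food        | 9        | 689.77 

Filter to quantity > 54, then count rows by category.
SELECT category, COUNT(*)
FROM sales
WHERE quantity > 54
GROUP BY category

Note: WHERE filters rows before grouping.

Result:
  Clothing: 2
  Electronics: 1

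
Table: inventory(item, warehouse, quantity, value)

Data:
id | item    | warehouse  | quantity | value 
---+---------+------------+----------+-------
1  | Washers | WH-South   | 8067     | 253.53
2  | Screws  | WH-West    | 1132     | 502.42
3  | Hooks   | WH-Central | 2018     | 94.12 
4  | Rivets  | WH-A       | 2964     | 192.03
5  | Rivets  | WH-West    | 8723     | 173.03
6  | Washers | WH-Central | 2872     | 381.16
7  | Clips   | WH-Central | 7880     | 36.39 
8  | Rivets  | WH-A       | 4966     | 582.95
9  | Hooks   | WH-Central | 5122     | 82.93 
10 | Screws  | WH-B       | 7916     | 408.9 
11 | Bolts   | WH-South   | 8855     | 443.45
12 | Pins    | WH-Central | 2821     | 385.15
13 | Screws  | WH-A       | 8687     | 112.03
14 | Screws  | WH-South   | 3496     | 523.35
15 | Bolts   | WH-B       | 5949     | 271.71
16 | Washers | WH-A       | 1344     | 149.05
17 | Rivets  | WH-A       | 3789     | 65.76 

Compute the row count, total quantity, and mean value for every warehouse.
SELECT warehouse,
       COUNT(*) as cnt,
       SUM(quantity) as total_quantity,
       AVG(value) as avg_value
FROM inventory
GROUP BY warehouse

Result:
  WH-A: 5 records, 21750 total quantity, 220.36 avg value
  WH-B: 2 records, 13865 total quantity, 340.31 avg value
  WH-Central: 5 records, 20713 total quantity, 195.95 avg value
  WH-South: 3 records, 20418 total quantity, 406.78 avg value
  WH-West: 2 records, 9855 total quantity, 337.73 avg value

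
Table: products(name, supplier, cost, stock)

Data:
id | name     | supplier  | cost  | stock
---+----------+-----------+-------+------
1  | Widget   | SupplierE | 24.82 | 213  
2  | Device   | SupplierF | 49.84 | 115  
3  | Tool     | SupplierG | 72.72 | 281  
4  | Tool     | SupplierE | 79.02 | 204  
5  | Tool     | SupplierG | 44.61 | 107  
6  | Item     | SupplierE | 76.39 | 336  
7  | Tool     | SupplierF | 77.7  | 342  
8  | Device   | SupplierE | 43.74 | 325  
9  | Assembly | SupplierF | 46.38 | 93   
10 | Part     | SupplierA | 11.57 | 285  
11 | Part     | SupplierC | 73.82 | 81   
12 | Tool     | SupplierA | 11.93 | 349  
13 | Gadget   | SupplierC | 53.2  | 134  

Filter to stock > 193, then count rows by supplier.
SELECT supplier, COUNT(*)
FROM products
WHERE stock > 193
GROUP BY supplier

Note: WHERE filters rows before grouping.

Result:
  SupplierA: 2
  SupplierE: 4
  SupplierF: 1
  SupplierG: 1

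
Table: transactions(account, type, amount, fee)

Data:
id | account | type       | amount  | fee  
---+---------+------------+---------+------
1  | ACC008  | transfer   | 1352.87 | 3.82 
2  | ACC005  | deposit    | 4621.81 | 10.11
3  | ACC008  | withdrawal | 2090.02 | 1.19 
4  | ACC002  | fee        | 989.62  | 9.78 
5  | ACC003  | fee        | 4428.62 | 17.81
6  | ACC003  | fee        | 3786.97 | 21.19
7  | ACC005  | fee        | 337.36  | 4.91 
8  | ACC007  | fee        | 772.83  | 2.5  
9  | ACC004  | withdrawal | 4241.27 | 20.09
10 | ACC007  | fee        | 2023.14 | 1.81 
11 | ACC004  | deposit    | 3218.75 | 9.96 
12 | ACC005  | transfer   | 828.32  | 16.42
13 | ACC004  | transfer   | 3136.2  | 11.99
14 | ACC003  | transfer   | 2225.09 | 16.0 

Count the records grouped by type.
SELECT type, COUNT(*) as count
FROM transactions
GROUP BY type

Result:
  deposit: 2
  fee: 6
  transfer: 4
  withdrawal: 2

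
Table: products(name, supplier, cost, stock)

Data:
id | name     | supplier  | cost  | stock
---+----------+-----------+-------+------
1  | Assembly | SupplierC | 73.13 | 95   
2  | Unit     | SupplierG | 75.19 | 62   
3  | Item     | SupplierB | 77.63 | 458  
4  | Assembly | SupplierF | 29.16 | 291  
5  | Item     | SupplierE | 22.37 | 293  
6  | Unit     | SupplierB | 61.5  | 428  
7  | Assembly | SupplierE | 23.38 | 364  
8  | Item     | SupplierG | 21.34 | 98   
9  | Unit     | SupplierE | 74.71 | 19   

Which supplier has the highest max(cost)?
SELECT supplier, MAX(cost) as val
FROM products
GROUP BY supplier
ORDER BY val DESC
LIMIT 1

Result: SupplierB with max(cost) = 77.63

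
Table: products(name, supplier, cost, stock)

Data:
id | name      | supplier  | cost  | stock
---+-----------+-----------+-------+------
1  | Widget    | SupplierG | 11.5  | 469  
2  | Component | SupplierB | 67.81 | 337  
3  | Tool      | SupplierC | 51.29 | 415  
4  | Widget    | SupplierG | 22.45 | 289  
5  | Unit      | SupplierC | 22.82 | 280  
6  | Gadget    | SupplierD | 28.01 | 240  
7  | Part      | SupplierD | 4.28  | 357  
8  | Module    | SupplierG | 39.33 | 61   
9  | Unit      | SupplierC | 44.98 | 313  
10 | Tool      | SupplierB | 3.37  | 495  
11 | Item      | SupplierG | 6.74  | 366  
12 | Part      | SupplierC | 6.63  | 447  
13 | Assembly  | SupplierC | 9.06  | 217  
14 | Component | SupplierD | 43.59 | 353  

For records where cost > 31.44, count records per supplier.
SELECT supplier, COUNT(*)
FROM products
WHERE cost > 31.44
GROUP BY supplier

Note: WHERE filters rows before grouping.

Result:
  SupplierB: 1
  SupplierC: 2
  SupplierD: 1
  SupplierG: 1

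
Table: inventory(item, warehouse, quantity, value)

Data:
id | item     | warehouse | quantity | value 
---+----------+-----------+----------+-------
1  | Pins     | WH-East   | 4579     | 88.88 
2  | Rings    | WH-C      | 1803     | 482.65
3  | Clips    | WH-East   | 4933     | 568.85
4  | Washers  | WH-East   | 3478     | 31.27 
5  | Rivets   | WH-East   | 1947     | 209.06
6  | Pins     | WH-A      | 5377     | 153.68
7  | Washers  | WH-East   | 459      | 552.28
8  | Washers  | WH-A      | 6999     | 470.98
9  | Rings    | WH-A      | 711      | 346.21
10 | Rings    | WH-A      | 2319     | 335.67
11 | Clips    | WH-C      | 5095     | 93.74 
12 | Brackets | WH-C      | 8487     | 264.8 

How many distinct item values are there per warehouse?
SELECT warehouse, COUNT(DISTINCT item)
FROM inventory
GROUP BY warehouse

Result:
  WH-A: 3 distinct
  WH-C: 3 distinct
  WH-East: 4 distinct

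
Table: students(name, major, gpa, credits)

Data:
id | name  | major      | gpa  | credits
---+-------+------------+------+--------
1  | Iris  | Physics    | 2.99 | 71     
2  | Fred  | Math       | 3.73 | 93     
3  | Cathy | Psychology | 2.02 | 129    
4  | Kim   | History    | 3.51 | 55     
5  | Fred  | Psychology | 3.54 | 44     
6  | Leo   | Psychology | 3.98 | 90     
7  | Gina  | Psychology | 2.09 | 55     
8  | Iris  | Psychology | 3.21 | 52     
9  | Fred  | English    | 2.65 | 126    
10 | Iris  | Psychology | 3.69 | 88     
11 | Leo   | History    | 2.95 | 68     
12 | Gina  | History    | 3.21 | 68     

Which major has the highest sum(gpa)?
SELECT major, SUM(gpa) as val
FROM students
GROUP BY major
ORDER BY val DESC
LIMIT 1

Result: Psychology with sum(gpa) = 18.53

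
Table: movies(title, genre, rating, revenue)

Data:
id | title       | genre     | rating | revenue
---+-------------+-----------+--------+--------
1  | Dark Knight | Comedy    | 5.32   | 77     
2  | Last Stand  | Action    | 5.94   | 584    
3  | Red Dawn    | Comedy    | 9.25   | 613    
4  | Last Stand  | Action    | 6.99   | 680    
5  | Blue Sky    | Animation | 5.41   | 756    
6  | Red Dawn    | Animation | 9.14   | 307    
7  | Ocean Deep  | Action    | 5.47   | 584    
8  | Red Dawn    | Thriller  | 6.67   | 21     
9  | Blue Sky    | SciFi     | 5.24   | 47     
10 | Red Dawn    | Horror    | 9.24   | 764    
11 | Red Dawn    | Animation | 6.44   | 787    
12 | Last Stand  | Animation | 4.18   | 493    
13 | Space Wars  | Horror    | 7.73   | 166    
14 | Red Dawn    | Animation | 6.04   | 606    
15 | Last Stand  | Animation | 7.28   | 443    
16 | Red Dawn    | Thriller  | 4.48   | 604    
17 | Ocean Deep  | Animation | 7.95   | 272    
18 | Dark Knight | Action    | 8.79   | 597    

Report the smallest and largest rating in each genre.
SELECT genre, MIN(rating), MAX(rating)
FROM movies
GROUP BY genre

Result:
  Action: min=5.47, max=8.79
  Animation: min=4.18, max=9.14
  Comedy: min=5.32, max=9.25
  Horror: min=7.73, max=9.24
  SciFi: min=5.24, max=5.24
  Thriller: min=4.48, max=6.67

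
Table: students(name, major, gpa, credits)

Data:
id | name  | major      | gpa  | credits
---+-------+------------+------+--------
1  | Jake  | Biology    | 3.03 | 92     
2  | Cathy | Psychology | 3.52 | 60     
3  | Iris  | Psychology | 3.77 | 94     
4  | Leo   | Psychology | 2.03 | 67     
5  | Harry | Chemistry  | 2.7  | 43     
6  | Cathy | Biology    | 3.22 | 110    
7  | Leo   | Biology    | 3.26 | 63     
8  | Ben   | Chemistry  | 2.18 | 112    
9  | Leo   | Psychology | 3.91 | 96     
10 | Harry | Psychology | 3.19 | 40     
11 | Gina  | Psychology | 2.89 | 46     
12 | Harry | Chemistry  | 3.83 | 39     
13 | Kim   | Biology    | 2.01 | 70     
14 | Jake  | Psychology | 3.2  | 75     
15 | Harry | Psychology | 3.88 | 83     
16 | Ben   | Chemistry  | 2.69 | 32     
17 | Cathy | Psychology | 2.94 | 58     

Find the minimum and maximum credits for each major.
SELECT major, MIN(credits), MAX(credits)
FROM students
GROUP BY major

Result:
  Biology: min=63, max=110
  Chemistry: min=32, max=112
  Psychology: min=40, max=96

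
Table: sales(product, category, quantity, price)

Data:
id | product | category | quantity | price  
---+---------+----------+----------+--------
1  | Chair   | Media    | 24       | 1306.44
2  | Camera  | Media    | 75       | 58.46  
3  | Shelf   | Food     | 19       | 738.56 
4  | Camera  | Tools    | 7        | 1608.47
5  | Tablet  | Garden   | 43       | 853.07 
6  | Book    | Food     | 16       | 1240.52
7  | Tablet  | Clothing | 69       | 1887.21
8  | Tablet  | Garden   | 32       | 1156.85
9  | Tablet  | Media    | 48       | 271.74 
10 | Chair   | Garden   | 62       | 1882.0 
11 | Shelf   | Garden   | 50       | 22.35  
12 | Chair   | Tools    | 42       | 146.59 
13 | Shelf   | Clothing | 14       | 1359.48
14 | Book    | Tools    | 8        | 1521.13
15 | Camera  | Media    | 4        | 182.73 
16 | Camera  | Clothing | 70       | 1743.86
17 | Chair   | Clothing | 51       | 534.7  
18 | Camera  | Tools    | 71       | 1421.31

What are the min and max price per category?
SELECT category, MIN(price), MAX(price)
FROM sales
GROUP BY category

Result:
  Clothing: min=534.70, max=1887.21
  Food: min=738.56, max=1240.52
  Garden: min=22.35, max=1882.00
  Media: min=58.46, max=1306.44
  Tools: min=146.59, max=1608.47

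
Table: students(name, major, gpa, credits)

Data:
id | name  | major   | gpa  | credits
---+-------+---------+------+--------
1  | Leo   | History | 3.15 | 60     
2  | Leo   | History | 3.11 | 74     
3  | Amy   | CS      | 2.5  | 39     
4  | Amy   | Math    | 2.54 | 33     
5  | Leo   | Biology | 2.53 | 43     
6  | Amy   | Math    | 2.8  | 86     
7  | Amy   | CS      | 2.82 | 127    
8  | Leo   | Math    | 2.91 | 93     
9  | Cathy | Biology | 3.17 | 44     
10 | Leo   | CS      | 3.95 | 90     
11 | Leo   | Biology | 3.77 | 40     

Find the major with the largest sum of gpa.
SELECT major, SUM(gpa) as val
FROM students
GROUP BY major
ORDER BY val DESC
LIMIT 1

Result: Biology with sum(gpa) = 9.47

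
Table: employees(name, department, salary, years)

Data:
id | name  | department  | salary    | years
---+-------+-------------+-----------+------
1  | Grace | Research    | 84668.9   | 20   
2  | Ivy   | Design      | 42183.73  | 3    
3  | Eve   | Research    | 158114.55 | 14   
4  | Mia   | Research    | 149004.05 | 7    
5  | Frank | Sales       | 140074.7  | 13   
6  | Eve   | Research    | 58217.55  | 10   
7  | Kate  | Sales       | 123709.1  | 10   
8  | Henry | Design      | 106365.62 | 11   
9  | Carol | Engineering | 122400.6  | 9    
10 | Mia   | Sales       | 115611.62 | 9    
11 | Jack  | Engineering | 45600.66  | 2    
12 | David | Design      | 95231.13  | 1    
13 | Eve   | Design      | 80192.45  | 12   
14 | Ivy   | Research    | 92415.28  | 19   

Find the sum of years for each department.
SELECT department, SUM(years) as result
FROM employees
GROUP BY department

Result:
  Design: 27
  Engineering: 11
  Research: 70
  Sales: 32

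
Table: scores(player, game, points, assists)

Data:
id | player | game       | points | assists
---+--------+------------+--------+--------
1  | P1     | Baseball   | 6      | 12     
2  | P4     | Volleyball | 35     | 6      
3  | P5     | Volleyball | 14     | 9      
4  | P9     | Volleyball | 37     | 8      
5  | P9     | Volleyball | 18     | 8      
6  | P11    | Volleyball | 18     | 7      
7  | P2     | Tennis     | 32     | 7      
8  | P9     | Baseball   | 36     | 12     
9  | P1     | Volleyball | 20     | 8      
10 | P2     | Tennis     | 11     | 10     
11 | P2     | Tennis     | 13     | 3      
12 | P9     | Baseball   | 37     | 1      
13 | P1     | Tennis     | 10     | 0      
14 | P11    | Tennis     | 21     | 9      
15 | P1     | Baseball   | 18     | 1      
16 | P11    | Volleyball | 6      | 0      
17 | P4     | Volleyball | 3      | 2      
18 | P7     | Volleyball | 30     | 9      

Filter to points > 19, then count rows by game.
SELECT game, COUNT(*)
FROM scores
WHERE points > 19
GROUP BY game

Note: WHERE filters rows before grouping.

Result:
  Baseball: 2
  Tennis: 2
  Volleyball: 4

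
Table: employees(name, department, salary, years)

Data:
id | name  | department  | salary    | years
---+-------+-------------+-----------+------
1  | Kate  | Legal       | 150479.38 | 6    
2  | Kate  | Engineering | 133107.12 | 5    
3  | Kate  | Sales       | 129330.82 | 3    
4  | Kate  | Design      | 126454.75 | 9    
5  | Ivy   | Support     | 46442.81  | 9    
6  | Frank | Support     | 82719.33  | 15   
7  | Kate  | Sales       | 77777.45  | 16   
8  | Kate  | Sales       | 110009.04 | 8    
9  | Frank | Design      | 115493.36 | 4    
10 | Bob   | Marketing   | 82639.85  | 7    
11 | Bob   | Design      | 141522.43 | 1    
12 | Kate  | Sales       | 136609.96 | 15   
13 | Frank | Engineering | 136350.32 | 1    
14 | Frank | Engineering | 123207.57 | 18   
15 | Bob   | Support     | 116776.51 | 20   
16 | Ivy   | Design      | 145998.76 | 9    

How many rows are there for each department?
SELECT department, COUNT(*) as count
FROM employees
GROUP BY department

Result:
  Design: 4
  Engineering: 3
  Legal: 1
  Marketing: 1
  Sales: 4
  Support: 3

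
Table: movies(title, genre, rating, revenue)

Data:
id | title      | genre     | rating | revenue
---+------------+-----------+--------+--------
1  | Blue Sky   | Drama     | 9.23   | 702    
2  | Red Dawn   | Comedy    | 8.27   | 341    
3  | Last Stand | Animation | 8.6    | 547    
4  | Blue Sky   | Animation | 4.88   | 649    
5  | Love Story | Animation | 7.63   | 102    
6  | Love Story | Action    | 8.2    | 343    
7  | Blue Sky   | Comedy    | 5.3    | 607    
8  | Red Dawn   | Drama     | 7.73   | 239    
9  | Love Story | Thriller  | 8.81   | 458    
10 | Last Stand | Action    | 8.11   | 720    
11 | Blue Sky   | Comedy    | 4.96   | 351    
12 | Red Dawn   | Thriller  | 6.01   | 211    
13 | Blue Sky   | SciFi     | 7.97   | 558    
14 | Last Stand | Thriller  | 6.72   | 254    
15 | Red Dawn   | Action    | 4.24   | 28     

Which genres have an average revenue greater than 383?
SELECT genre, AVG(revenue)
FROM movies
GROUP BY genre
HAVING AVG(revenue) > 383

Result:
  Animation: avg=432.67
  Comedy: avg=433.00
  Drama: avg=470.50
  SciFi: avg=558.00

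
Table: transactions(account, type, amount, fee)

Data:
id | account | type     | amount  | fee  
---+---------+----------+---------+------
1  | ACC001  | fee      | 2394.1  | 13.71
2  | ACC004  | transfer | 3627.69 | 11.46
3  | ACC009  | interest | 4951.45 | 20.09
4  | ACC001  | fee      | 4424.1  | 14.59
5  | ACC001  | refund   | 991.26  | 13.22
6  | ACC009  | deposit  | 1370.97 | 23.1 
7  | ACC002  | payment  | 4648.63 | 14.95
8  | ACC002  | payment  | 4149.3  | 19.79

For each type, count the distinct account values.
SELECT type, COUNT(DISTINCT account)
FROM transactions
GROUP BY type

Result:
  deposit: 1 distinct
  fee: 1 distinct
  interest: 1 distinct
  payment: 1 distinct
  refund: 1 distinct
  transfer: 1 distinct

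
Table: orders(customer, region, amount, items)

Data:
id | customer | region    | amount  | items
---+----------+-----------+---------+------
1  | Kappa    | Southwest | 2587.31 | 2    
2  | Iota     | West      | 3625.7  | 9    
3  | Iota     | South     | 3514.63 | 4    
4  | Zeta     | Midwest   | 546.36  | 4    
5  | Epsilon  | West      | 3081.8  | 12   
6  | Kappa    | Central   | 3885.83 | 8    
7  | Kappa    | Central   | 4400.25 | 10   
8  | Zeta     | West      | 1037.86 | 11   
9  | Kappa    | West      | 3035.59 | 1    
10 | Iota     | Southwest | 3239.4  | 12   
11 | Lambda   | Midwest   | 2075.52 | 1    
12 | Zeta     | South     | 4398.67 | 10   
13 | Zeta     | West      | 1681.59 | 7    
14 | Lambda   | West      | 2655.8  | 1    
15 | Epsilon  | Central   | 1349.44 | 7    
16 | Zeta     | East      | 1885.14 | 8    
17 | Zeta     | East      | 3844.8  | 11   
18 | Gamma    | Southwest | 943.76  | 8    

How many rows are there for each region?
SELECT region, COUNT(*) as count
FROM orders
GROUP BY region

Result:
  Central: 3
  East: 2
  Midwest: 2
  South: 2
  Southwest: 3
  West: 6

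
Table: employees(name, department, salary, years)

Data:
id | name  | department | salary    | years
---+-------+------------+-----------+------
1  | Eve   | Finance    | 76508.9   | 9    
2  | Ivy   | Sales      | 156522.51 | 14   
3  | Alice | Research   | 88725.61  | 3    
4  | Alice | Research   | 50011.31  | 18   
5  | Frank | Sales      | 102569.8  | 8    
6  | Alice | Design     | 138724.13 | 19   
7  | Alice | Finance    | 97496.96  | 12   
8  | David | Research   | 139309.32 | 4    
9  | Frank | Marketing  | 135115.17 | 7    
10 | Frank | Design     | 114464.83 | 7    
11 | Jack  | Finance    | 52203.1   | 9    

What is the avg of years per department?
SELECT department, AVG(years) as result
FROM employees
GROUP BY department

Result:
  Design: 13.00
  Finance: 10.00
  Marketing: 7.00
  Research: 8.33
  Sales: 11.00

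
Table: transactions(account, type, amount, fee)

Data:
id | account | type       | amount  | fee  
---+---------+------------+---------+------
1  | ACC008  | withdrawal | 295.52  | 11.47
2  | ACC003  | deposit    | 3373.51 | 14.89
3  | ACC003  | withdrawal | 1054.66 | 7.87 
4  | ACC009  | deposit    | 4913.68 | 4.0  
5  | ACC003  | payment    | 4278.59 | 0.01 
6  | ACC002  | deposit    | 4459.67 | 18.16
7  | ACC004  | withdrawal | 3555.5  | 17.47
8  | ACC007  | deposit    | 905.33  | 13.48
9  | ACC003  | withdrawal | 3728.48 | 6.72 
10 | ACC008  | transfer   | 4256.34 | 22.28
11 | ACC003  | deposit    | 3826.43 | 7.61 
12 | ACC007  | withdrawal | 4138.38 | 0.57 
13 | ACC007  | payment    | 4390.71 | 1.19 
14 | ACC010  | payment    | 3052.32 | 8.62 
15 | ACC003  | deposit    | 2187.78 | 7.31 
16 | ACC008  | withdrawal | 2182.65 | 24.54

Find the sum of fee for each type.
SELECT type, SUM(fee) as result
FROM transactions
GROUP BY type

Result:
  deposit: 65.45
  payment: 9.82
  transfer: 22.28
  withdrawal: 68.64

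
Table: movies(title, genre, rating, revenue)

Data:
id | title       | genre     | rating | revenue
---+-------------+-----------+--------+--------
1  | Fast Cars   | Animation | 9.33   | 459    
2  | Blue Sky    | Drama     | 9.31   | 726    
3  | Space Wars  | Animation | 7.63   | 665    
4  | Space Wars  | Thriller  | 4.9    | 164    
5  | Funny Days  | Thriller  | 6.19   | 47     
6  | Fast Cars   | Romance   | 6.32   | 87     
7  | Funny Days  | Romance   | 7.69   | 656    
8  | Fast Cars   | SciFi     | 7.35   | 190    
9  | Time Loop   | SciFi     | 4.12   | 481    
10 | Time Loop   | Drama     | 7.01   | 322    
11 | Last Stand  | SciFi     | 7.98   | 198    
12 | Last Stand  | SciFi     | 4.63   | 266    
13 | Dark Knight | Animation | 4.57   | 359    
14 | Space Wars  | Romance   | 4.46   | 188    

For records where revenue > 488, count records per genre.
SELECT genre, COUNT(*)
FROM movies
WHERE revenue > 488
GROUP BY genre

Note: WHERE filters rows before grouping.

Result:
  Animation: 1
  Drama: 1
  Romance: 1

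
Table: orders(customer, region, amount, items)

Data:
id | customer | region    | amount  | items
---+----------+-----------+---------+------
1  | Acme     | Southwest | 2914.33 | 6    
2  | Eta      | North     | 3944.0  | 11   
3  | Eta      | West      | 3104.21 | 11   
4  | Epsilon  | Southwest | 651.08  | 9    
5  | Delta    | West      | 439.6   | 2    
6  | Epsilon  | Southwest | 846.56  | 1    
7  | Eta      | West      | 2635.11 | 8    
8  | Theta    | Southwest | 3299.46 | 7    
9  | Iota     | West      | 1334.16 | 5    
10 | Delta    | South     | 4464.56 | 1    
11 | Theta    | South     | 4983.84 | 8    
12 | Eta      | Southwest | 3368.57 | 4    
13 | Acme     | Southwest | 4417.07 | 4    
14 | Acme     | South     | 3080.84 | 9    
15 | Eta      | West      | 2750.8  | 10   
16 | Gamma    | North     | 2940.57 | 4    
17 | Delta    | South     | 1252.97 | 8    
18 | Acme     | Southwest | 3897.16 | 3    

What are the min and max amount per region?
SELECT region, MIN(amount), MAX(amount)
FROM orders
GROUP BY region

Result:
  North: min=2940.57, max=3944.00
  South: min=1252.97, max=4983.84
  Southwest: min=651.08, max=4417.07
  West: min=439.60, max=3104.21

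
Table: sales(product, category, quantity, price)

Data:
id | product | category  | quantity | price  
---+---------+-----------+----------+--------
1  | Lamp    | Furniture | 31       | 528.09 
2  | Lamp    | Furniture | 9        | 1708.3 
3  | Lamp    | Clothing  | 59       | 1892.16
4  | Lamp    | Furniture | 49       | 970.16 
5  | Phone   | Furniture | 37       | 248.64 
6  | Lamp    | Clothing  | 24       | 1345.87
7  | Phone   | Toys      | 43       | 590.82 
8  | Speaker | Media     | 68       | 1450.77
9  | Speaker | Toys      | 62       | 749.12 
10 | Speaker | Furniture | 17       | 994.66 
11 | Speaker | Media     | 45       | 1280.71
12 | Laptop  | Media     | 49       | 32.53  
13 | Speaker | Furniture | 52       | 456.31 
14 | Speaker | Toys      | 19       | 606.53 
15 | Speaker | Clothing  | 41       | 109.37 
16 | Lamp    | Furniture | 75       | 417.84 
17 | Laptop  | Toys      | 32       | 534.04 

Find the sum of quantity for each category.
SELECT category, SUM(quantity) as result
FROM sales
GROUP BY category

Result:
  Clothing: 124
  Furniture: 270
  Media: 162
  Toys: 156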